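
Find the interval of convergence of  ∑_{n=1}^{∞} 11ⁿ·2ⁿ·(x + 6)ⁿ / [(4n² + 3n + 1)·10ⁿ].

The ratio of consecutive coefficients is [(4n² + 3n + 1)/(4(n+1)² + 3(n+1) + 1)] · 11·2/10 → 11/5.
Hence the series converges for |x + 6| < 1/(11/5) = 5/11, so the radius of convergence is 5/11.
At x = -61/11: the series is dominated by a constant times Σ 1/n², which converges (p = 2 > 1).
Check x = -71/11: the terms are on the order of 1/n², so the series converges absolutely by comparison with the p-series (p = 2 > 1).

[-71/11, -61/11]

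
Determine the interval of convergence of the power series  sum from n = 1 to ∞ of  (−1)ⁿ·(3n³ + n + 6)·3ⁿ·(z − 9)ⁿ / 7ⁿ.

Apply the ratio test: |a_{n+1}| / |a_n| = [(3(n+1)³ + (n+1) + 6)/(3n³ + n + 6)] · 3/7, which tends to 3/7 as n → ∞.
Hence the series converges for |z − 9| < 1/(3/7) = 7/3, so the radius of convergence is 7/3.
When z = 34/3, the terms have absolute value of order n³, which does not tend to 0, so the series diverges by the divergence test.
At z = 20/3: the terms do not tend to 0, so the series diverges.

(20/3, 34/3)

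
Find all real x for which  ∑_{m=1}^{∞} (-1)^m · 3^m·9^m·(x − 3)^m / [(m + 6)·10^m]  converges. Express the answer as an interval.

Apply the ratio test: |a_{m+1}| / |a_m| = [(m + 6)/((m+1) + 6)] · 3·9/10, which tends to 27/10 as m → ∞.
The series converges when 27/10 · |x − 3| < 1, giving R = 10/27.
Endpoint x = 91/27: an alternating series whose terms decrease to 0 in absolute value, so it converges by the Leibniz criterion.
At x = 71/27: the terms are asymptotic to a nonzero constant times 1/m, so the series diverges by limit comparison with Σ 1/m.

(71/27, 91/27]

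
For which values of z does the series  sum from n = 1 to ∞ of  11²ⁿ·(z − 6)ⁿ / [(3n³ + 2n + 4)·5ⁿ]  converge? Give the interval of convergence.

Apply the ratio test: |a_{n+1}| / |a_n| = [(3n³ + 2n + 4)/(3(n+1)³ + 2(n+1) + 4)] · 121/5, which tends to 121/5 as n → ∞.
Convergence for |z − 6| · 121/5 < 1, i.e. |z − 6| < 5/121. So R = 5/121.
At z = 731/121: the terms are on the order of 1/n³, so the series converges absolutely by comparison with the p-series (p = 3 > 1).
At z = 721/121: the series is dominated by a constant times Σ 1/n³, which converges (p = 3 > 1).

[721/121, 731/121]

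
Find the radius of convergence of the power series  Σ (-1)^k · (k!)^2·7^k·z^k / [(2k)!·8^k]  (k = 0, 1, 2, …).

Apply the ratio test: |a_{k+1}| / |a_k| = (k+1)²/[(2k+1)·(2k+2)] · 7/8, which tends to 7/32 as k → ∞.
Thus R = 1/(7/32) = 32/7.

R = 32/7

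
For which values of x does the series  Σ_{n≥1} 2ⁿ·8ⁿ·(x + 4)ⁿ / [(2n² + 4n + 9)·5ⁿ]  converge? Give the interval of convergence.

By the ratio test, |a_{n+1}/a_n| = [(2n² + 4n + 9)/(2(n+1)² + 4(n+1) + 9)] · 2·8/5 → 16/5.
Hence the series converges for |x + 4| < 1/(16/5) = 5/16, so the radius of convergence is 5/16.
Endpoint x = -59/16: the series is dominated by a constant times Σ 1/n², which converges (p = 2 > 1).
When x = -69/16, the terms are on the order of 1/n², so the series converges absolutely by comparison with the p-series (p = 2 > 1).

[-69/16, -59/16]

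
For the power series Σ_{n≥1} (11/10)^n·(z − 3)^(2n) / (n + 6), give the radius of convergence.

Ratio test: |a_{n+1}/a_n| = [(n + 6)/((n+1) + 6)] · 11/10 → 11/10 as n → ∞.
Successive powers of (z − 3) differ by 2, so the series converges when |z − 3|² · 11/10 < 1, i.e. |z − 3| < √(10/11). So R = √110/11.

R = √110/11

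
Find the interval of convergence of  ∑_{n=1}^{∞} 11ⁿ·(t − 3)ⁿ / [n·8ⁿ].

Apply the ratio test: |a_{n+1}| / |a_n| = [n/(n+1)] · 11/8, which tends to 11/8 as n → ∞.
The series converges when 11/8 · |t − 3| < 1, giving R = 8/11.
Endpoint t = 41/11: comparison with the harmonic series Σ 1/n shows the series diverges.
When t = 25/11, the terms alternate in sign and decrease monotonically to 0 in absolute value (size ~ c/n), so the alternating series test gives convergence.

[25/11, 41/11)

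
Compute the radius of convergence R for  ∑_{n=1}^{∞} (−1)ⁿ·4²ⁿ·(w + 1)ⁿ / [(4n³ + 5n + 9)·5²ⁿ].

Apply the ratio test: |a_{n+1}| / |a_n| = [(4n³ + 5n + 9)/(4(n+1)³ + 5(n+1) + 9)] · 16/25, which tends to 16/25 as n → ∞.
Thus R = 1/(16/25) = 25/16.

R = 25/16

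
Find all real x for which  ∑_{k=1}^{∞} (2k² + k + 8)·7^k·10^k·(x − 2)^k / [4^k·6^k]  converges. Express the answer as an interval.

By the ratio test, |a_{k+1}/a_k| = [(2(k+1)² + (k+1) + 8)/(2k² + k + 8)] · 7·10/(4·6) → 35/12.
Hence the series converges for |x − 2| < 1/(35/12) = 12/35, so the radius of convergence is 12/35.
Check x = 82/35: the terms do not tend to 0, so the series diverges.
Endpoint x = 58/35: the terms have absolute value of order k², which does not tend to 0, so the series diverges by the divergence test.

(58/35, 82/35)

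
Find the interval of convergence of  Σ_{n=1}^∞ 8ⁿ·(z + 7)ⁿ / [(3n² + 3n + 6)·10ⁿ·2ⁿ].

The ratio of consecutive coefficients is [(3n² + 3n + 6)/(3(n+1)² + 3(n+1) + 6)] · 8/(10·2) → 2/5.
Convergence for |z + 7| · 2/5 < 1, i.e. |z + 7| < 5/2. So R = 5/2.
At z = -9/2: the terms are on the order of 1/n², so the series converges absolutely by comparison with the p-series (p = 2 > 1).
At z = -19/2: absolute convergence follows by limit comparison with Σ 1/n².

[-19/2, -9/2]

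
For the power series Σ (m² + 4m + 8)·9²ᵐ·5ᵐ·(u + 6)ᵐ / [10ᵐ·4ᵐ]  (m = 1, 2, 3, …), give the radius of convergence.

R = 8/81

Apply the ratio test: |a_{m+1}| / |a_m| = [((m+1)² + 4(m+1) + 8)/(m² + 4m + 8)] · 81·5/(10·4), which tends to 81/8 as m → ∞.
Convergence for |u + 6| · 81/8 < 1, i.e. |u + 6| < 8/81. So R = 8/81.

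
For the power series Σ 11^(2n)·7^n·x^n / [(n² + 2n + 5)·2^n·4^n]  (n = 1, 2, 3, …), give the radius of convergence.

Ratio test: |a_{n+1}/a_n| = [(n² + 2n + 5)/((n+1)² + 2(n+1) + 5)] · 121·7/(2·4) → 847/8 as n → ∞.
Hence the series converges for |x| < 1/(847/8) = 8/847, so the radius of convergence is 8/847.

R = 8/847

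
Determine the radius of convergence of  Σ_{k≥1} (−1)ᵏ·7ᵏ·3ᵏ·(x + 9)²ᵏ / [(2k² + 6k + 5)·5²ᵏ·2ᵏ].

R = 5√42/21

The ratio of consecutive coefficients is [(2k² + 6k + 5)/(2(k+1)² + 6(k+1) + 5)] · 7·3/(25·2) → 21/50.
Successive powers of (x + 9) differ by 2, so the series converges when |x + 9|² · 21/50 < 1, i.e. |x + 9| < √(50/21). So R = 5√42/21.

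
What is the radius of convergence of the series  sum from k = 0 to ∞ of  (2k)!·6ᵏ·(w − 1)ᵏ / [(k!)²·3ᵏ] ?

R = 1/8

The ratio of consecutive coefficients is (2k+1)·(2k+2)/(k+1)² · 6/3 → 8.
The series converges when 8 · |w − 1| < 1, giving R = 1/8.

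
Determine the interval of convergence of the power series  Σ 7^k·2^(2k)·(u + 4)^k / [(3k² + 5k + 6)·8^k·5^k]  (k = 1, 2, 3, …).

[-38/7, -18/7]

Ratio test: |a_{k+1}/a_k| = [(3k² + 5k + 6)/(3(k+1)² + 5(k+1) + 6)] · 7·4/(8·5) → 7/10 as k → ∞.
Hence the series converges for |u + 4| < 1/(7/10) = 10/7, so the radius of convergence is 10/7.
Endpoint u = -18/7: absolute convergence follows by limit comparison with Σ 1/k².
When u = -38/7, the terms are on the order of 1/k², so the series converges absolutely by comparison with the p-series (p = 2 > 1).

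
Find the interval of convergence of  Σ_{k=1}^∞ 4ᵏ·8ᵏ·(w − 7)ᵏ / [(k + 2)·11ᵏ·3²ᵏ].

Ratio test: |a_{k+1}/a_k| = [(k + 2)/((k+1) + 2)] · 4·8/(11·9) → 32/99 as k → ∞.
Hence the series converges for |w − 7| < 1/(32/99) = 99/32, so the radius of convergence is 99/32.
At w = 323/32: the terms behave like c/k; limit comparison with the harmonic series gives divergence.
Endpoint w = 125/32: an alternating series whose terms decrease to 0 in absolute value, so it converges by the Leibniz criterion.

[125/32, 323/32)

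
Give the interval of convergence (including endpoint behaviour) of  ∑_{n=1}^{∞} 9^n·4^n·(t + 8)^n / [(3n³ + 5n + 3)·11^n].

Ratio test: |a_{n+1}/a_n| = [(3n³ + 5n + 3)/(3(n+1)³ + 5(n+1) + 3)] · 9·4/11 → 36/11 as n → ∞.
Hence the series converges for |t + 8| < 1/(36/11) = 11/36, so the radius of convergence is 11/36.
Check t = -277/36: the terms are on the order of 1/n³, so the series converges absolutely by comparison with the p-series (p = 3 > 1).
At t = -299/36: absolute convergence follows by limit comparison with Σ 1/n³.

[-299/36, -277/36]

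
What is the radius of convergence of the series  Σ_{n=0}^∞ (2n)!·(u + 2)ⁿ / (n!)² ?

Ratio test: |a_{n+1}/a_n| = (2n+1)·(2n+2)/(n+1)² → 4 as n → ∞.
Thus R = 1/(4) = 1/4.

R = 1/4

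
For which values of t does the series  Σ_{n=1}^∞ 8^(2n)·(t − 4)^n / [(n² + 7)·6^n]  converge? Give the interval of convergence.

[125/32, 131/32]

Ratio test: |a_{n+1}/a_n| = [(n² + 7)/((n+1)² + 7)] · 64/6 → 32/3 as n → ∞.
Thus R = 1/(32/3) = 3/32.
Endpoint t = 131/32: absolute convergence follows by limit comparison with Σ 1/n².
Check t = 125/32: the terms are on the order of 1/n², so the series converges absolutely by comparison with the p-series (p = 2 > 1).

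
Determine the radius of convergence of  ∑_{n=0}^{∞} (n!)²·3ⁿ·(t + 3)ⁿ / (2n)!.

Apply the ratio test: |a_{n+1}| / |a_n| = (n+1)²/[(2n+1)·(2n+2)] · 3, which tends to 3/4 as n → ∞.
Thus R = 1/(3/4) = 4/3.

R = 4/3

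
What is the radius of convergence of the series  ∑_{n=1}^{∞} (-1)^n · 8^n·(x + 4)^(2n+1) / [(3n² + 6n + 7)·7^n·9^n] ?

R = 3√14/4

Ratio test: |a_{n+1}/a_n| = [(3n² + 6n + 7)/(3(n+1)² + 6(n+1) + 7)] · 8/(7·9) → 8/63 as n → ∞.
Writing y = (x + 4)², the series in y has radius 63/8, so |x + 4| < √(63/8) and R = 3√14/4.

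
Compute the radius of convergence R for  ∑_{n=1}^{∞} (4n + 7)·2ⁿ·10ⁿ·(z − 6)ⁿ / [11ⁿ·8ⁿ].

The ratio of consecutive coefficients is [(4(n+1) + 7)/(4n + 7)] · 2·10/(11·8) → 5/22.
Thus R = 1/(5/22) = 22/5.

R = 22/5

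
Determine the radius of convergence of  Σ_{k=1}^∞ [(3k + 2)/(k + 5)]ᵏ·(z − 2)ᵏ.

R = 1/3

Applying the root test, |a_k|^(1/k) = (3k + 2)/(k + 5) → 3.
Hence the series converges for |z − 2| < 1/(3) = 1/3, so the radius of convergence is 1/3.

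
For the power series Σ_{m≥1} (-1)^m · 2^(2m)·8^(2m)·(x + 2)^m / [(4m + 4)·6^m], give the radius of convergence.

R = 3/128

The ratio of consecutive coefficients is [(4m + 4)/(4(m+1) + 4)] · 4·64/6 → 128/3.
Convergence for |x + 2| · 128/3 < 1, i.e. |x + 2| < 3/128. So R = 3/128.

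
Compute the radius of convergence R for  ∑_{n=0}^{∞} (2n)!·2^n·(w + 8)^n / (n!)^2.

R = 1/8

By the ratio test, |a_{n+1}/a_n| = (2n+1)·(2n+2)/(n+1)² · 2 → 8.
Thus R = 1/(8) = 1/8.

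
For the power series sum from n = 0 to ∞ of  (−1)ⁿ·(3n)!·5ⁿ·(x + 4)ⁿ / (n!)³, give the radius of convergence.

R = 1/135

Apply the ratio test: |a_{n+1}| / |a_n| = (3n+1)·(3n+2)·(3n+3)/(n+1)³ · 5, which tends to 135 as n → ∞.
Convergence for |x + 4| · 135 < 1, i.e. |x + 4| < 1/135. So R = 1/135.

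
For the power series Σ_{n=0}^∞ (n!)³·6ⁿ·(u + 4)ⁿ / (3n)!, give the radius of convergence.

By the ratio test, |a_{n+1}/a_n| = (n+1)³/[(3n+1)·(3n+2)·(3n+3)] · 6 → 2/9.
The series converges when 2/9 · |u + 4| < 1, giving R = 9/2.

R = 9/2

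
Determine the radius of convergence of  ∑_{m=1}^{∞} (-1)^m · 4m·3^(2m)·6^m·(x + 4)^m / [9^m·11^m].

R = 11/6

Ratio test: |a_{m+1}/a_m| = [4(m+1)/4m] · 9·6/(9·11) → 6/11 as m → ∞.
Hence the series converges for |x + 4| < 1/(6/11) = 11/6, so the radius of convergence is 11/6.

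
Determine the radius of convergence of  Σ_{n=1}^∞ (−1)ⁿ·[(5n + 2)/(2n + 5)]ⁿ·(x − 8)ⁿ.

R = 2/5

Root test: |a_n|^(1/n) = (5n + 2)/(2n + 5) → 5/2.
The series converges when 5/2 · |x − 8| < 1, giving R = 2/5.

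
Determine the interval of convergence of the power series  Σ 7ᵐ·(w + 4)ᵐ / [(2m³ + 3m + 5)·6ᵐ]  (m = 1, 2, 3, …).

Ratio test: |a_{m+1}/a_m| = [(2m³ + 3m + 5)/(2(m+1)³ + 3(m+1) + 5)] · 7/6 → 7/6 as m → ∞.
The series converges when 7/6 · |w + 4| < 1, giving R = 6/7.
Check w = -22/7: the terms are on the order of 1/m³, so the series converges absolutely by comparison with the p-series (p = 3 > 1).
At w = -34/7: absolute convergence follows by limit comparison with Σ 1/m³.

[-34/7, -22/7]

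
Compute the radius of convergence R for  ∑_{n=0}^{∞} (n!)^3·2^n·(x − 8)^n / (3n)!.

Ratio test: |a_{n+1}/a_n| = (n+1)³/[(3n+1)·(3n+2)·(3n+3)] · 2 → 2/27 as n → ∞.
Convergence for |x − 8| · 2/27 < 1, i.e. |x − 8| < 27/2. So R = 27/2.

R = 27/2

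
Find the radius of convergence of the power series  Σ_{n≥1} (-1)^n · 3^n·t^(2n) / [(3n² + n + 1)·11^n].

R = √33/3

Ratio test: |a_{n+1}/a_n| = [(3n² + n + 1)/(3(n+1)² + (n+1) + 1)] · 3/11 → 3/11 as n → ∞.
Writing y = t², the series in y has radius 11/3, so |t| < √(11/3) and R = √33/3.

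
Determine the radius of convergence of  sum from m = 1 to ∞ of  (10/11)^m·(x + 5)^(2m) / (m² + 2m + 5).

R = √110/10

Apply the ratio test: |a_{m+1}| / |a_m| = [(m² + 2m + 5)/((m+1)² + 2(m+1) + 5)] · 10/11, which tends to 10/11 as m → ∞.
Since the exponent of (x + 5) increases by 2 each term, convergence requires |x + 5|² < 11/10, hence R = √110/10.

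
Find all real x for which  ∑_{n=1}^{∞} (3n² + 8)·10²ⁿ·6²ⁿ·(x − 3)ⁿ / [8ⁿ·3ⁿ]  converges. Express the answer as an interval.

(449/150, 451/150)

Apply the ratio test: |a_{n+1}| / |a_n| = [(3(n+1)² + 8)/(3n² + 8)] · 100·36/(8·3), which tends to 150 as n → ∞.
Hence the series converges for |x − 3| < 1/(150) = 1/150, so the radius of convergence is 1/150.
When x = 451/150, the terms do not tend to 0, so the series diverges.
When x = 449/150, the n-th term does not approach 0; divergence by the term test.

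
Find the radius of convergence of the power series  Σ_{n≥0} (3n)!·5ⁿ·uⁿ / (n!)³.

Apply the ratio test: |a_{n+1}| / |a_n| = (3n+1)·(3n+2)·(3n+3)/(n+1)³ · 5, which tends to 135 as n → ∞.
The series converges when 135 · |u| < 1, giving R = 1/135.

R = 1/135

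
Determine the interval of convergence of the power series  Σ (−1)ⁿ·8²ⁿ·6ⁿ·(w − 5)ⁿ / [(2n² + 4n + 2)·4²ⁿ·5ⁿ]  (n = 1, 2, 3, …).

By the ratio test, |a_{n+1}/a_n| = [(2n² + 4n + 2)/(2(n+1)² + 4(n+1) + 2)] · 64·6/(16·5) → 24/5.
The series converges when 24/5 · |w − 5| < 1, giving R = 5/24.
At w = 125/24: absolute convergence follows by limit comparison with Σ 1/n².
When w = 115/24, the series is dominated by a constant times Σ 1/n², which converges (p = 2 > 1).

[115/24, 125/24]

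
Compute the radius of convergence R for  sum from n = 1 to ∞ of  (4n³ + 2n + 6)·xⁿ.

R = 1

By the ratio test, |a_{n+1}/a_n| = (4(n+1)³ + 2(n+1) + 6)/(4n³ + 2n + 6) → 1.
Convergence for |x| < 1, so R = 1.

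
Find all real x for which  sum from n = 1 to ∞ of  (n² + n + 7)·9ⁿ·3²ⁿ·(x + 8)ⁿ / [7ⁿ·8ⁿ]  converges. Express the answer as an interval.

By the ratio test, |a_{n+1}/a_n| = [((n+1)² + (n+1) + 7)/(n² + n + 7)] · 9·9/(7·8) → 81/56.
Convergence for |x + 8| · 81/56 < 1, i.e. |x + 8| < 56/81. So R = 56/81.
When x = -592/81, the n-th term does not approach 0; divergence by the term test.
Check x = -704/81: the terms do not tend to 0, so the series diverges.

(-704/81, -592/81)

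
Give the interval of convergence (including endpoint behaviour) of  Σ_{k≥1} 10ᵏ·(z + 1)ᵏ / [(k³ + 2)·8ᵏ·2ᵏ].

[-13/5, 3/5]

By the ratio test, |a_{k+1}/a_k| = [(k³ + 2)/((k+1)³ + 2)] · 10/(8·2) → 5/8.
Hence the series converges for |z + 1| < 1/(5/8) = 8/5, so the radius of convergence is 8/5.
When z = 3/5, the terms are on the order of 1/k³, so the series converges absolutely by comparison with the p-series (p = 3 > 1).
Check z = -13/5: the series is dominated by a constant times Σ 1/k³, which converges (p = 3 > 1).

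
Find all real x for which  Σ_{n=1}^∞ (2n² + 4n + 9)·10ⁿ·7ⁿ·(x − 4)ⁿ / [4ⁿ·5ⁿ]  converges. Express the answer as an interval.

(26/7, 30/7)

By the ratio test, |a_{n+1}/a_n| = [(2(n+1)² + 4(n+1) + 9)/(2n² + 4n + 9)] · 10·7/(4·5) → 7/2.
Hence the series converges for |x − 4| < 1/(7/2) = 2/7, so the radius of convergence is 2/7.
Endpoint x = 30/7: the terms have absolute value of order n², which does not tend to 0, so the series diverges by the divergence test.
Endpoint x = 26/7: the n-th term does not approach 0; divergence by the term test.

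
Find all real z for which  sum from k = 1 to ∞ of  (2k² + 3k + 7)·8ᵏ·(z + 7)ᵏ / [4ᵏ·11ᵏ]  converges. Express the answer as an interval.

(-25/2, -3/2)

By the ratio test, |a_{k+1}/a_k| = [(2(k+1)² + 3(k+1) + 7)/(2k² + 3k + 7)] · 8/(4·11) → 2/11.
Hence the series converges for |z + 7| < 1/(2/11) = 11/2, so the radius of convergence is 11/2.
Check z = -3/2: the terms do not tend to 0, so the series diverges.
When z = -25/2, the k-th term does not approach 0; divergence by the term test.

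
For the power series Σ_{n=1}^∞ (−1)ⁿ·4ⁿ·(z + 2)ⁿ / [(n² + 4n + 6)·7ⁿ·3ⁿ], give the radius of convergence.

By the ratio test, |a_{n+1}/a_n| = [(n² + 4n + 6)/((n+1)² + 4(n+1) + 6)] · 4/(7·3) → 4/21.
Convergence for |z + 2| · 4/21 < 1, i.e. |z + 2| < 21/4. So R = 21/4.

R = 21/4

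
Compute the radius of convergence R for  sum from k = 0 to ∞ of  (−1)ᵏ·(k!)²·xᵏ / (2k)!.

The ratio of consecutive coefficients is (k+1)²/[(2k+1)·(2k+2)] → 1/4.
Convergence for |x| · 1/4 < 1, i.e. |x| < 4. So R = 4.

R = 4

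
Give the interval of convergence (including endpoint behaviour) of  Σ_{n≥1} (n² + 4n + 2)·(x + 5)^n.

Apply the ratio test: |a_{n+1}| / |a_n| = ((n+1)² + 4(n+1) + 2)/(n² + 4n + 2), which tends to 1 as n → ∞.
So the series converges when |x + 5| < 1 and diverges when |x + 5| > 1; R = 1.
When x = -4, the n-th term does not approach 0; divergence by the term test.
At x = -6: the terms do not tend to 0, so the series diverges.

(-6, -4)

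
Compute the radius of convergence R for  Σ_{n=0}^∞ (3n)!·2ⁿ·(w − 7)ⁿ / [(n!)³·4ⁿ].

R = 2/27

The ratio of consecutive coefficients is (3n+1)·(3n+2)·(3n+3)/(n+1)³ · 2/4 → 27/2.
Hence the series converges for |w − 7| < 1/(27/2) = 2/27, so the radius of convergence is 2/27.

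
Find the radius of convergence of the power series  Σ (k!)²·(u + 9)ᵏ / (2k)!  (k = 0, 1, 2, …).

By the ratio test, |a_{k+1}/a_k| = (k+1)²/[(2k+1)·(2k+2)] → 1/4.
Convergence for |u + 9| · 1/4 < 1, i.e. |u + 9| < 4. So R = 4.

R = 4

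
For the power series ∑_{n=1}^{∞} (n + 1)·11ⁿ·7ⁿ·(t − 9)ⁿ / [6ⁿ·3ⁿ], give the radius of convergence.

By the ratio test, |a_{n+1}/a_n| = [((n+1) + 1)/(n + 1)] · 11·7/(6·3) → 77/18.
Hence the series converges for |t − 9| < 1/(77/18) = 18/77, so the radius of convergence is 18/77.

R = 18/77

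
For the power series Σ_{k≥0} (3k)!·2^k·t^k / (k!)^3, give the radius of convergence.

R = 1/54

The ratio of consecutive coefficients is (3k+1)·(3k+2)·(3k+3)/(k+1)³ · 2 → 54.
The series converges when 54 · |t| < 1, giving R = 1/54.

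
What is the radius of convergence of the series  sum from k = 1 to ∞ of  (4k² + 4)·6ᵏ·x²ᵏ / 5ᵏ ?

By the ratio test, |a_{k+1}/a_k| = [(4(k+1)² + 4)/(4k² + 4)] · 6/5 → 6/5.
Writing y = x², the series in y has radius 5/6, so |x| < √(5/6) and R = √30/6.

R = √30/6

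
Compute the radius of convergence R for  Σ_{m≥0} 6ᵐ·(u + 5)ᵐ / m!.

Ratio test: |a_{m+1}/a_m| = 6 · 1/(m+1) → 0 as m → ∞.
Since the limit is 0 < 1 for every u, the series converges on all of ℝ and R = ∞.

R = ∞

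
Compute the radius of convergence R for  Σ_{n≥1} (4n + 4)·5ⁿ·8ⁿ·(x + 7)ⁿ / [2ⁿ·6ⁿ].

Ratio test: |a_{n+1}/a_n| = [(4(n+1) + 4)/(4n + 4)] · 5·8/(2·6) → 10/3 as n → ∞.
Convergence for |x + 7| · 10/3 < 1, i.e. |x + 7| < 3/10. So R = 3/10.

R = 3/10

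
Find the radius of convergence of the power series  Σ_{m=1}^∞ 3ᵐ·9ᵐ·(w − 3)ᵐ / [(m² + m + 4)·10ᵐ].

R = 10/27

The ratio of consecutive coefficients is [(m² + m + 4)/((m+1)² + (m+1) + 4)] · 3·9/10 → 27/10.
Hence the series converges for |w − 3| < 1/(27/10) = 10/27, so the radius of convergence is 10/27.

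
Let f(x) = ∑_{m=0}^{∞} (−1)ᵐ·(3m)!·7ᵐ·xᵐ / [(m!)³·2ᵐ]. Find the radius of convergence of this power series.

R = 2/189

Apply the ratio test: |a_{m+1}| / |a_m| = (3m+1)·(3m+2)·(3m+3)/(m+1)³ · 7/2, which tends to 189/2 as m → ∞.
The series converges when 189/2 · |x| < 1, giving R = 2/189.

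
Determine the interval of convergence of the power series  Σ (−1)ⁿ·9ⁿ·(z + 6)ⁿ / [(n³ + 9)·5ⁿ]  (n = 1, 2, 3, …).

Ratio test: |a_{n+1}/a_n| = [(n³ + 9)/((n+1)³ + 9)] · 9/5 → 9/5 as n → ∞.
Convergence for |z + 6| · 9/5 < 1, i.e. |z + 6| < 5/9. So R = 5/9.
Endpoint z = -49/9: the series is dominated by a constant times Σ 1/n³, which converges (p = 3 > 1).
When z = -59/9, the series is dominated by a constant times Σ 1/n³, which converges (p = 3 > 1).

[-59/9, -49/9]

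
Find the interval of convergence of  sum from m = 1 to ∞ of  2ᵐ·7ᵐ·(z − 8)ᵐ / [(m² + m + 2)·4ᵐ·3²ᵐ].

The ratio of consecutive coefficients is [(m² + m + 2)/((m+1)² + (m+1) + 2)] · 2·7/(4·9) → 7/18.
Hence the series converges for |z − 8| < 1/(7/18) = 18/7, so the radius of convergence is 18/7.
Endpoint z = 74/7: the series is dominated by a constant times Σ 1/m², which converges (p = 2 > 1).
Endpoint z = 38/7: absolute convergence follows by limit comparison with Σ 1/m².

[38/7, 74/7]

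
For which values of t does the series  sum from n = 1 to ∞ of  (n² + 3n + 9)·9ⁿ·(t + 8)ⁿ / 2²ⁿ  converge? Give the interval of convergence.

(-76/9, -68/9)

The ratio of consecutive coefficients is [((n+1)² + 3(n+1) + 9)/(n² + 3n + 9)] · 9/4 → 9/4.
Convergence for |t + 8| · 9/4 < 1, i.e. |t + 8| < 4/9. So R = 4/9.
When t = -68/9, the terms have absolute value of order n², which does not tend to 0, so the series diverges by the divergence test.
At t = -76/9: the n-th term does not approach 0; divergence by the term test.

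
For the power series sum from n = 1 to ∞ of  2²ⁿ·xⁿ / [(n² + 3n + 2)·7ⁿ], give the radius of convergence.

R = 7/4

By the ratio test, |a_{n+1}/a_n| = [(n² + 3n + 2)/((n+1)² + 3(n+1) + 2)] · 4/7 → 4/7.
The series converges when 4/7 · |x| < 1, giving R = 7/4.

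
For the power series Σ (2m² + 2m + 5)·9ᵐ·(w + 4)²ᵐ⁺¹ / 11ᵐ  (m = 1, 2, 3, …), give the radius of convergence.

Ratio test: |a_{m+1}/a_m| = [(2(m+1)² + 2(m+1) + 5)/(2m² + 2m + 5)] · 9/11 → 9/11 as m → ∞.
Since the exponent of (w + 4) increases by 2 each term, convergence requires |w + 4|² < 11/9, hence R = √11/3.

R = √11/3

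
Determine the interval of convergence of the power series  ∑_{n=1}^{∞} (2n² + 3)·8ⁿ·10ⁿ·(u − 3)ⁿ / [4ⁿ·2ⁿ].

(29/10, 31/10)

Ratio test: |a_{n+1}/a_n| = [(2(n+1)² + 3)/(2n² + 3)] · 8·10/(4·2) → 10 as n → ∞.
Thus R = 1/(10) = 1/10.
At u = 31/10: the n-th term does not approach 0; divergence by the term test.
At u = 29/10: the terms have absolute value of order n², which does not tend to 0, so the series diverges by the divergence test.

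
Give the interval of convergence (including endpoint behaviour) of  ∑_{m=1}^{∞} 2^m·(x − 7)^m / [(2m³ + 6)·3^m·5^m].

Apply the ratio test: |a_{m+1}| / |a_m| = [(2m³ + 6)/(2(m+1)³ + 6)] · 2/(3·5), which tends to 2/15 as m → ∞.
The series converges when 2/15 · |x − 7| < 1, giving R = 15/2.
Endpoint x = 29/2: the series is dominated by a constant times Σ 1/m³, which converges (p = 3 > 1).
Endpoint x = -1/2: absolute convergence follows by limit comparison with Σ 1/m³.

[-1/2, 29/2]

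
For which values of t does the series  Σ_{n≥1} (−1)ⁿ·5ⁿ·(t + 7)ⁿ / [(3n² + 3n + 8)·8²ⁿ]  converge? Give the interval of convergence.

The ratio of consecutive coefficients is [(3n² + 3n + 8)/(3(n+1)² + 3(n+1) + 8)] · 5/64 → 5/64.
The series converges when 5/64 · |t + 7| < 1, giving R = 64/5.
At t = 29/5: the terms are on the order of 1/n², so the series converges absolutely by comparison with the p-series (p = 2 > 1).
At t = -99/5: the series is dominated by a constant times Σ 1/n², which converges (p = 2 > 1).

[-99/5, 29/5]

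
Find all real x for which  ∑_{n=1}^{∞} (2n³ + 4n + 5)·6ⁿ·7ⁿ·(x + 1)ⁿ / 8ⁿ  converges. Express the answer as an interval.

(-25/21, -17/21)

By the ratio test, |a_{n+1}/a_n| = [(2(n+1)³ + 4(n+1) + 5)/(2n³ + 4n + 5)] · 6·7/8 → 21/4.
Hence the series converges for |x + 1| < 1/(21/4) = 4/21, so the radius of convergence is 4/21.
At x = -17/21: the terms have absolute value of order n³, which does not tend to 0, so the series diverges by the divergence test.
At x = -25/21: the terms have absolute value of order n³, which does not tend to 0, so the series diverges by the divergence test.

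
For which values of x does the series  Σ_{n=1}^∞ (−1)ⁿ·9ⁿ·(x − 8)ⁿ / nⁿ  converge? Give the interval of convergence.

(−∞, ∞)

Applying the root test, |a_n|^(1/n) = 9/n → 0.
The limit is 0 for every x, so R = ∞.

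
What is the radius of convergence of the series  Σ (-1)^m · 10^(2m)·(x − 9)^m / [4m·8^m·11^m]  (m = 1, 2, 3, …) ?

R = 22/25

By the ratio test, |a_{m+1}/a_m| = [4m/4(m+1)] · 100/(8·11) → 25/22.
Thus R = 1/(25/22) = 22/25.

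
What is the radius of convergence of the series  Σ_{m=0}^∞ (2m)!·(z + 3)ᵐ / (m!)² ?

R = 1/4

Apply the ratio test: |a_{m+1}| / |a_m| = (2m+1)·(2m+2)/(m+1)², which tends to 4 as m → ∞.
Convergence for |z + 3| · 4 < 1, i.e. |z + 3| < 1/4. So R = 1/4.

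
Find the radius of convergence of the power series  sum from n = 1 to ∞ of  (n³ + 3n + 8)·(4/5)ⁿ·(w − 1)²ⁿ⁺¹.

R = √5/2

The ratio of consecutive coefficients is [((n+1)³ + 3(n+1) + 8)/(n³ + 3n + 8)] · 4/5 → 4/5.
Writing y = (w − 1)², the series in y has radius 5/4, so |w − 1| < √(5/4) and R = √5/2.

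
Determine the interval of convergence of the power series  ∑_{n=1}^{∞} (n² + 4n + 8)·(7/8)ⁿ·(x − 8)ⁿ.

(48/7, 64/7)

Ratio test: |a_{n+1}/a_n| = [((n+1)² + 4(n+1) + 8)/(n² + 4n + 8)] · 7/8 → 7/8 as n → ∞.
The series converges when 7/8 · |x − 8| < 1, giving R = 8/7.
Check x = 64/7: the terms do not tend to 0, so the series diverges.
Endpoint x = 48/7: the n-th term does not approach 0; divergence by the term test.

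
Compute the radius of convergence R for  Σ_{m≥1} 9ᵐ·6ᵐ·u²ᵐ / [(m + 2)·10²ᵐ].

Ratio test: |a_{m+1}/a_m| = [(m + 2)/((m+1) + 2)] · 9·6/100 → 27/50 as m → ∞.
Writing y = u², the series in y has radius 50/27, so |u| < √(50/27) and R = 5√6/9.

R = 5√6/9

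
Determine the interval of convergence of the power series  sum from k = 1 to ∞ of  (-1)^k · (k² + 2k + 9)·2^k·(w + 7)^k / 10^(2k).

(-57, 43)

Apply the ratio test: |a_{k+1}| / |a_k| = [((k+1)² + 2(k+1) + 9)/(k² + 2k + 9)] · 2/100, which tends to 1/50 as k → ∞.
Hence the series converges for |w + 7| < 1/(1/50) = 50, so the radius of convergence is 50.
At w = 43: the terms have absolute value of order k², which does not tend to 0, so the series diverges by the divergence test.
When w = -57, the terms do not tend to 0, so the series diverges.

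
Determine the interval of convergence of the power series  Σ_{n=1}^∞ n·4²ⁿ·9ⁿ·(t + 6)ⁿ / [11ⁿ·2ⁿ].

By the ratio test, |a_{n+1}/a_n| = [(n+1)/n] · 16·9/(11·2) → 72/11.
Convergence for |t + 6| · 72/11 < 1, i.e. |t + 6| < 11/72. So R = 11/72.
Endpoint t = -421/72: the n-th term does not approach 0; divergence by the term test.
Endpoint t = -443/72: the terms have absolute value of order n, which does not tend to 0, so the series diverges by the divergence test.

(-443/72, -421/72)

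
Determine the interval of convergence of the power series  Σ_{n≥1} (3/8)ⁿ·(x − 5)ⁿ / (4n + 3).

Apply the ratio test: |a_{n+1}| / |a_n| = [(4n + 3)/(4(n+1) + 3)] · 3/8, which tends to 3/8 as n → ∞.
Convergence for |x − 5| · 3/8 < 1, i.e. |x − 5| < 8/3. So R = 8/3.
At x = 23/3: comparison with the harmonic series Σ 1/n shows the series diverges.
Endpoint x = 7/3: convergence follows from the alternating series test (terms decrease monotonically to 0).

[7/3, 23/3)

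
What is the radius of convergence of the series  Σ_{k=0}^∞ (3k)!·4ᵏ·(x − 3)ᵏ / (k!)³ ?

R = 1/108

The ratio of consecutive coefficients is (3k+1)·(3k+2)·(3k+3)/(k+1)³ · 4 → 108.
The series converges when 108 · |x − 3| < 1, giving R = 1/108.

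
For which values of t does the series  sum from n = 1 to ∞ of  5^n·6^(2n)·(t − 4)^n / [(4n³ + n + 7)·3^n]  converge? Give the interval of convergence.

The ratio of consecutive coefficients is [(4n³ + n + 7)/(4(n+1)³ + (n+1) + 7)] · 5·36/3 → 60.
The series converges when 60 · |t − 4| < 1, giving R = 1/60.
Endpoint t = 241/60: the terms are on the order of 1/n³, so the series converges absolutely by comparison with the p-series (p = 3 > 1).
Endpoint t = 239/60: absolute convergence follows by limit comparison with Σ 1/n³.

[239/60, 241/60]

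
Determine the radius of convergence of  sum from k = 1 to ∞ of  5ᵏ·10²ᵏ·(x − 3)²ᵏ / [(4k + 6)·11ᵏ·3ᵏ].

R = √165/50

Ratio test: |a_{k+1}/a_k| = [(4k + 6)/(4(k+1) + 6)] · 5·100/(11·3) → 500/33 as k → ∞.
Since the exponent of (x − 3) increases by 2 each term, convergence requires |x − 3|² < 33/500, hence R = √165/50.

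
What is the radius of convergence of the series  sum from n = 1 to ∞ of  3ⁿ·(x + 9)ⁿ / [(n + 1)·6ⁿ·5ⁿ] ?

R = 10

Ratio test: |a_{n+1}/a_n| = [(n + 1)/((n+1) + 1)] · 3/(6·5) → 1/10 as n → ∞.
The series converges when 1/10 · |x + 9| < 1, giving R = 10.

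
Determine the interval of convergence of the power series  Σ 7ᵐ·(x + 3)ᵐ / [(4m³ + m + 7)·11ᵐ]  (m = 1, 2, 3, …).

[-32/7, -10/7]

Ratio test: |a_{m+1}/a_m| = [(4m³ + m + 7)/(4(m+1)³ + (m+1) + 7)] · 7/11 → 7/11 as m → ∞.
The series converges when 7/11 · |x + 3| < 1, giving R = 11/7.
When x = -10/7, the terms are on the order of 1/m³, so the series converges absolutely by comparison with the p-series (p = 3 > 1).
Check x = -32/7: absolute convergence follows by limit comparison with Σ 1/m³.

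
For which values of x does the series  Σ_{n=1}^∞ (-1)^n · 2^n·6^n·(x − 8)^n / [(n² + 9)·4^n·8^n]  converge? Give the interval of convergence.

Ratio test: |a_{n+1}/a_n| = [(n² + 9)/((n+1)² + 9)] · 2·6/(4·8) → 3/8 as n → ∞.
Convergence for |x − 8| · 3/8 < 1, i.e. |x − 8| < 8/3. So R = 8/3.
Check x = 32/3: the terms are on the order of 1/n², so the series converges absolutely by comparison with the p-series (p = 2 > 1).
Check x = 16/3: the terms are on the order of 1/n², so the series converges absolutely by comparison with the p-series (p = 2 > 1).

[16/3, 32/3]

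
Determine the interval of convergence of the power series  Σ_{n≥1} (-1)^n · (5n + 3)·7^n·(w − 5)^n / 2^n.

By the ratio test, |a_{n+1}/a_n| = [(5(n+1) + 3)/(5n + 3)] · 7/2 → 7/2.
Thus R = 1/(7/2) = 2/7.
Endpoint w = 37/7: the n-th term does not approach 0; divergence by the term test.
Endpoint w = 33/7: the n-th term does not approach 0; divergence by the term test.

(33/7, 37/7)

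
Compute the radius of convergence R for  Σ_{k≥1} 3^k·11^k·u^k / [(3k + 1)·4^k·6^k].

Apply the ratio test: |a_{k+1}| / |a_k| = [(3k + 1)/(3(k+1) + 1)] · 3·11/(4·6), which tends to 11/8 as k → ∞.
Convergence for |u| · 11/8 < 1, i.e. |u| < 8/11. So R = 8/11.

R = 8/11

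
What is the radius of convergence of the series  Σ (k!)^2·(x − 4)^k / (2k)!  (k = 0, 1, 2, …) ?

R = 4

Apply the ratio test: |a_{k+1}| / |a_k| = (k+1)²/[(2k+1)·(2k+2)], which tends to 1/4 as k → ∞.
Convergence for |x − 4| · 1/4 < 1, i.e. |x − 4| < 4. So R = 4.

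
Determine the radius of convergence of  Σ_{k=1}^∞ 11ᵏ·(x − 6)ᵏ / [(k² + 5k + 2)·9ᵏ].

By the ratio test, |a_{k+1}/a_k| = [(k² + 5k + 2)/((k+1)² + 5(k+1) + 2)] · 11/9 → 11/9.
Thus R = 1/(11/9) = 9/11.

R = 9/11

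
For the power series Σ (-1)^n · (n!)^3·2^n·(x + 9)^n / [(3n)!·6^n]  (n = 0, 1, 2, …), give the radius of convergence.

Ratio test: |a_{n+1}/a_n| = (n+1)³/[(3n+1)·(3n+2)·(3n+3)] · 2/6 → 1/81 as n → ∞.
Convergence for |x + 9| · 1/81 < 1, i.e. |x + 9| < 81. So R = 81.

R = 81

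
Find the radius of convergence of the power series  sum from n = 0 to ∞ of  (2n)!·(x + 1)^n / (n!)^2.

R = 1/4

Apply the ratio test: |a_{n+1}| / |a_n| = (2n+1)·(2n+2)/(n+1)², which tends to 4 as n → ∞.
Hence the series converges for |x + 1| < 1/(4) = 1/4, so the radius of convergence is 1/4.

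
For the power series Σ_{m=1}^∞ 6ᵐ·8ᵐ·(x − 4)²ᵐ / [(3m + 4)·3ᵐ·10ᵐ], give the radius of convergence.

R = √10/4

The ratio of consecutive coefficients is [(3m + 4)/(3(m+1) + 4)] · 6·8/(3·10) → 8/5.
Successive powers of (x − 4) differ by 2, so the series converges when |x − 4|² · 8/5 < 1, i.e. |x − 4| < √(5/8). So R = √10/4.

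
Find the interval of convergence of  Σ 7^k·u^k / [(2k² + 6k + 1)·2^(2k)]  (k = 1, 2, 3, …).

[-4/7, 4/7]

Ratio test: |a_{k+1}/a_k| = [(2k² + 6k + 1)/(2(k+1)² + 6(k+1) + 1)] · 7/4 → 7/4 as k → ∞.
Hence the series converges for |u| < 1/(7/4) = 4/7, so the radius of convergence is 4/7.
Endpoint u = 4/7: absolute convergence follows by limit comparison with Σ 1/k².
Endpoint u = -4/7: the series is dominated by a constant times Σ 1/k², which converges (p = 2 > 1).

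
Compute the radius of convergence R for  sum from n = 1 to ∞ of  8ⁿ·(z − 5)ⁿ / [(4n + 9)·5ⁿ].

R = 5/8

Ratio test: |a_{n+1}/a_n| = [(4n + 9)/(4(n+1) + 9)] · 8/5 → 8/5 as n → ∞.
Hence the series converges for |z − 5| < 1/(8/5) = 5/8, so the radius of convergence is 5/8.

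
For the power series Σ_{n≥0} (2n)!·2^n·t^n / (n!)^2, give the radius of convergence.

By the ratio test, |a_{n+1}/a_n| = (2n+1)·(2n+2)/(n+1)² · 2 → 8.
Convergence for |t| · 8 < 1, i.e. |t| < 1/8. So R = 1/8.

R = 1/8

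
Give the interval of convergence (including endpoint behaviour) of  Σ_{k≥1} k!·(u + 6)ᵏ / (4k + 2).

By the ratio test, |a_{k+1}/a_k| = (k+1) · (4k + 2)/(4(k+1) + 2) → ∞.
The terms grow without bound for any (u + 6) ≠ 0, so R = 0 (convergence only at u = -6).

{-6}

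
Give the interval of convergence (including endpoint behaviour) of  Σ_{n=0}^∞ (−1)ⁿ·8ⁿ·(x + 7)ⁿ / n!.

(−∞, ∞)

Apply the ratio test: |a_{n+1}| / |a_n| = 8 · 1/(n+1), which tends to 0 as n → ∞.
The limit is 0, so the series converges for all x; R = ∞.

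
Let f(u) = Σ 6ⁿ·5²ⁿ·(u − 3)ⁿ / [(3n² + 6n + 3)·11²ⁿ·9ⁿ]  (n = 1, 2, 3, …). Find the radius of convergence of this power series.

R = 363/50

By the ratio test, |a_{n+1}/a_n| = [(3n² + 6n + 3)/(3(n+1)² + 6(n+1) + 3)] · 6·25/(121·9) → 50/363.
Hence the series converges for |u − 3| < 1/(50/363) = 363/50, so the radius of convergence is 363/50.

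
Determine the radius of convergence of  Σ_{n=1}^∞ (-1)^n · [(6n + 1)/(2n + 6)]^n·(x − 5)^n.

Applying the root test, |a_n|^(1/n) = (6n + 1)/(2n + 6) → 3.
Hence the series converges for |x − 5| < 1/(3) = 1/3, so the radius of convergence is 1/3.

R = 1/3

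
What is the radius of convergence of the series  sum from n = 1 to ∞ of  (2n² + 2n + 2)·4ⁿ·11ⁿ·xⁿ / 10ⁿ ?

R = 5/22

By the ratio test, |a_{n+1}/a_n| = [(2(n+1)² + 2(n+1) + 2)/(2n² + 2n + 2)] · 4·11/10 → 22/5.
The series converges when 22/5 · |x| < 1, giving R = 5/22.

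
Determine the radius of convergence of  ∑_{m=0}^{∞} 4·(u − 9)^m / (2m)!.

By the ratio test, |a_{m+1}/a_m| = 4/4 · 1/[(2m+1)·(2m+2)] → 0.
Since the limit is 0 < 1 for every u, the series converges on all of ℝ and R = ∞.

R = ∞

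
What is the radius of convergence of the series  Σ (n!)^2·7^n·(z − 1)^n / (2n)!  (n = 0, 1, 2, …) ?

Apply the ratio test: |a_{n+1}| / |a_n| = (n+1)²/[(2n+1)·(2n+2)] · 7, which tends to 7/4 as n → ∞.
Thus R = 1/(7/4) = 4/7.

R = 4/7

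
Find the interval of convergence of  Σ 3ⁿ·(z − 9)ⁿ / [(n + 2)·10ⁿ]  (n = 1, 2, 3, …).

[17/3, 37/3)

The ratio of consecutive coefficients is [(n + 2)/((n+1) + 2)] · 3/10 → 3/10.
Thus R = 1/(3/10) = 10/3.
When z = 37/3, the terms behave like c/n; limit comparison with the harmonic series gives divergence.
At z = 17/3: an alternating series whose terms decrease to 0 in absolute value, so it converges by the Leibniz criterion.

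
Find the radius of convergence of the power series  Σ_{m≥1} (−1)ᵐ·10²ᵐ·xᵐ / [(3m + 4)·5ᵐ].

The ratio of consecutive coefficients is [(3m + 4)/(3(m+1) + 4)] · 100/5 → 20.
Hence the series converges for |x| < 1/(20) = 1/20, so the radius of convergence is 1/20.

R = 1/20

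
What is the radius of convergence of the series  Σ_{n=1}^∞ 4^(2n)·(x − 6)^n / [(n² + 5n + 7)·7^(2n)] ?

Ratio test: |a_{n+1}/a_n| = [(n² + 5n + 7)/((n+1)² + 5(n+1) + 7)] · 16/49 → 16/49 as n → ∞.
Hence the series converges for |x − 6| < 1/(16/49) = 49/16, so the radius of convergence is 49/16.

R = 49/16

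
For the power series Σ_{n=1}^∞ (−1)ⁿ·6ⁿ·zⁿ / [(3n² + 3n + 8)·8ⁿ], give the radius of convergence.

R = 4/3

By the ratio test, |a_{n+1}/a_n| = [(3n² + 3n + 8)/(3(n+1)² + 3(n+1) + 8)] · 6/8 → 3/4.
Hence the series converges for |z| < 1/(3/4) = 4/3, so the radius of convergence is 4/3.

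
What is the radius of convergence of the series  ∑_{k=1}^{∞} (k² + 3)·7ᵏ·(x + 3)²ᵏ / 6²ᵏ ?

Apply the ratio test: |a_{k+1}| / |a_k| = [((k+1)² + 3)/(k² + 3)] · 7/36, which tends to 7/36 as k → ∞.
Writing y = (x + 3)², the series in y has radius 36/7, so |x + 3| < √(36/7) and R = 6√7/7.

R = 6√7/7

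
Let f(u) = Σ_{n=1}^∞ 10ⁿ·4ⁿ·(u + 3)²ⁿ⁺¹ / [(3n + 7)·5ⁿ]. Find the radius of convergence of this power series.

Apply the ratio test: |a_{n+1}| / |a_n| = [(3n + 7)/(3(n+1) + 7)] · 10·4/5, which tends to 8 as n → ∞.
Since the exponent of (u + 3) increases by 2 each term, convergence requires |u + 3|² < 1/8, hence R = √2/4.

R = √2/4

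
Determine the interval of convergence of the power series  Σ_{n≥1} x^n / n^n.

(−∞, ∞)

Applying the root test, |a_n|^(1/n) = 1/n → 0.
Since the n-th root of |a_n| tends to 0, the series converges for all real x; R = ∞.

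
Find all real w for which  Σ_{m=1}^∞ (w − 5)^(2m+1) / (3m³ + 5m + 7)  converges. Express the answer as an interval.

Apply the ratio test: |a_{m+1}| / |a_m| = (3m³ + 5m + 7)/(3(m+1)³ + 5(m+1) + 7), which tends to 1 as m → ∞.
Writing y = (w − 5)², the series in y has radius 1, so |w − 5| < √(1) = 1 and R = 1.
Check w = 6: absolute convergence follows by limit comparison with Σ 1/m³.
At w = 4: absolute convergence follows by limit comparison with Σ 1/m³.

[4, 6]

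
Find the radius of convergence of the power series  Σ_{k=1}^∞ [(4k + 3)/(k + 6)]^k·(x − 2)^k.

R = 1/4

Root test: |a_k|^(1/k) = (4k + 3)/(k + 6) → 4.
Convergence for |x − 2| · 4 < 1, i.e. |x − 2| < 1/4. So R = 1/4.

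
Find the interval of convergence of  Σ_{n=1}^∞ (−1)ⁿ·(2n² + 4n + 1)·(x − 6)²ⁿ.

(5, 7)

The ratio of consecutive coefficients is (2(n+1)² + 4(n+1) + 1)/(2n² + 4n + 1) → 1.
Successive powers of (x − 6) differ by 2, so the series converges when |x − 6|² · 1 < 1, i.e. |x − 6| < √(1) = 1. So R = 1.
When x = 7, the n-th term does not approach 0; divergence by the term test.
Endpoint x = 5: the terms do not tend to 0, so the series diverges.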